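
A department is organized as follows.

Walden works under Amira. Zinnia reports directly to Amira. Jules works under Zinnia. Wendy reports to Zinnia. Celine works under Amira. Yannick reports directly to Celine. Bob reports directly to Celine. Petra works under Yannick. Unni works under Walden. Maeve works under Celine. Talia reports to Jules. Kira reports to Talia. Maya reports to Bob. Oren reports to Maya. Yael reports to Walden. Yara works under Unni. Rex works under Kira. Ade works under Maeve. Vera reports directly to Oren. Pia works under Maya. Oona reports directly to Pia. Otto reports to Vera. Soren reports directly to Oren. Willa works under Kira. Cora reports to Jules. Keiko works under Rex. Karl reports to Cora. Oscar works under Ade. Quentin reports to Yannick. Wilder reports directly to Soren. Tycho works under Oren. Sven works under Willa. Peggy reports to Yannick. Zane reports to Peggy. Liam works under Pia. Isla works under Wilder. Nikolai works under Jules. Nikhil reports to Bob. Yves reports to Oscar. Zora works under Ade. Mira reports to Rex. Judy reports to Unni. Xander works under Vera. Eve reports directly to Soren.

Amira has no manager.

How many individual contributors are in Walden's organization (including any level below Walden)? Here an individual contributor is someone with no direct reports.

3

The people in Walden's organization with no one reporting to them are Yael, Judy, Yara. That is 3.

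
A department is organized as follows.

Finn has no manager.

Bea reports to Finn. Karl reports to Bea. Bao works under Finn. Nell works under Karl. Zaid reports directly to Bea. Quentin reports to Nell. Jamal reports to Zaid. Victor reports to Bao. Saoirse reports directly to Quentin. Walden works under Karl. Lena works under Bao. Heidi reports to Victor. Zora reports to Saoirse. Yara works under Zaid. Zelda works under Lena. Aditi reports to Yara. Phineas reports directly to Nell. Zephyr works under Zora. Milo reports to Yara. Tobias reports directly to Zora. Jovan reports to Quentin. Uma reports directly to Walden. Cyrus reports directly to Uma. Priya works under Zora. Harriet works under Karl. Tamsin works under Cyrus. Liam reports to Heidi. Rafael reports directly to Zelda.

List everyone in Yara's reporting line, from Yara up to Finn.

Yara reports to Zaid. Zaid reports to Bea. Bea reports to Finn. Finn is at the top.

Yara -> Zaid -> Bea -> Finn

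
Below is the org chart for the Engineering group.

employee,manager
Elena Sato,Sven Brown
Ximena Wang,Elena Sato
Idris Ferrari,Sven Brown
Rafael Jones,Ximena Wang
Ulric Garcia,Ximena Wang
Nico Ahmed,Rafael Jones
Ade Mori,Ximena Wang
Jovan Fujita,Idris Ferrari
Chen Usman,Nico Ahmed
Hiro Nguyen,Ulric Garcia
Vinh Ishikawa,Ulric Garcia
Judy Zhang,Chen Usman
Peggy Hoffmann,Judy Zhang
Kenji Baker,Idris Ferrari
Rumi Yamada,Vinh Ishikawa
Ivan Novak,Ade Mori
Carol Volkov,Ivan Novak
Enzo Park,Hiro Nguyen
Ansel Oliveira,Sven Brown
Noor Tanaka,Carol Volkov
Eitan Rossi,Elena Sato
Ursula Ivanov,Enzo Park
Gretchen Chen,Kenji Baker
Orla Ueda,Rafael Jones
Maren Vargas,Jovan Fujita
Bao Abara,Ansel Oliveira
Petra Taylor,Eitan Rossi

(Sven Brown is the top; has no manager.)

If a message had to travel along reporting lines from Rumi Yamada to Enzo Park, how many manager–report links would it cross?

Rumi Yamada is 2 levels below Ulric Garcia, and Enzo Park is 2 levels below Ulric Garcia (their lowest common manager). The shortest path runs up from Rumi Yamada to Ulric Garcia and back down to Enzo Park: 2 + 2 = 4 links.

4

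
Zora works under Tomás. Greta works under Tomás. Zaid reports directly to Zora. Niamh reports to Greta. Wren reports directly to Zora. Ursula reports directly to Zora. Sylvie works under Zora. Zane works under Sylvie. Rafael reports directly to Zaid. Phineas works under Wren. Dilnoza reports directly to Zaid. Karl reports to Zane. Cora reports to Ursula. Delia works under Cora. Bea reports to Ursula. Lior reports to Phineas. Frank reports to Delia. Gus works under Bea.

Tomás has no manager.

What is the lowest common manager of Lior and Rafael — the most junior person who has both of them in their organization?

Lior's chain of managers is Phineas, Wren, Zora, Tomás. Rafael's chain of managers is Zaid, Zora, Tomás. The first manager that appears in both chains is Zora.

Zora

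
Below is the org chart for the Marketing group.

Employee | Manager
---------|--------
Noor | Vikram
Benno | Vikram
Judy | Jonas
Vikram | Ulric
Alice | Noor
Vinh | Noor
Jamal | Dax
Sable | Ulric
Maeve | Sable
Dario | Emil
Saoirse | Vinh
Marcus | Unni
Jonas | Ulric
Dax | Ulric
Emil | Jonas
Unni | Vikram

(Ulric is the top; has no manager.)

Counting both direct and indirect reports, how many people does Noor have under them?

3

Noor directly manages Vinh, Alice. Under Vinh: Saoirse (1). Alice has no reports. So Noor's organization is 2 direct reports plus everyone under them: 2 + 1 = 3.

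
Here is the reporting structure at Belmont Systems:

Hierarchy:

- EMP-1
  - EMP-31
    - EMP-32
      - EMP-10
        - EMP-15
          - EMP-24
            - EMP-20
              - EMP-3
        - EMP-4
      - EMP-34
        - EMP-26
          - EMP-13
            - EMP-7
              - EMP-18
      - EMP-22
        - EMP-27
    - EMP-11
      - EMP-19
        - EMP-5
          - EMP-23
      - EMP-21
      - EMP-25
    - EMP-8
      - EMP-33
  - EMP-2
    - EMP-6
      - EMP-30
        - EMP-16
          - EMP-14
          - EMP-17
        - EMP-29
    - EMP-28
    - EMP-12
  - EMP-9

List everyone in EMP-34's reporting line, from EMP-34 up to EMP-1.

EMP-34 reports to EMP-32. EMP-32 reports to EMP-31. EMP-31 reports to EMP-1. EMP-1 is at the top.

EMP-34 -> EMP-32 -> EMP-31 -> EMP-1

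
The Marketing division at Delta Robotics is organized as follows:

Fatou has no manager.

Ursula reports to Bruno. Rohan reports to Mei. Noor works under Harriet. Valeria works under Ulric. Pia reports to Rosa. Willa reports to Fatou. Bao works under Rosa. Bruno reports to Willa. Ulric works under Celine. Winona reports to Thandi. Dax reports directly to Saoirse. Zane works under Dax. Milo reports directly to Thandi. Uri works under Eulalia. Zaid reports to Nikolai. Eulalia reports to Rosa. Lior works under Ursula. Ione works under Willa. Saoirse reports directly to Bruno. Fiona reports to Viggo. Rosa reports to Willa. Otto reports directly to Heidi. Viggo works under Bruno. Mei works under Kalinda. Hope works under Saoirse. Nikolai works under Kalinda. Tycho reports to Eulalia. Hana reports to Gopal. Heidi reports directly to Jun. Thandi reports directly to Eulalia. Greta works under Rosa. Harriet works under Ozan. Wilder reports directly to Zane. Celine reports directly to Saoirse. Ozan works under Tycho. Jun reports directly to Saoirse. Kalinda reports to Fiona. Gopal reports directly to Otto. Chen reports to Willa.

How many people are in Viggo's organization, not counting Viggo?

6

Viggo directly manages Fiona. Under Fiona: Kalinda, Mei, Rohan, Nikolai, Zaid (5). That's 6 in total.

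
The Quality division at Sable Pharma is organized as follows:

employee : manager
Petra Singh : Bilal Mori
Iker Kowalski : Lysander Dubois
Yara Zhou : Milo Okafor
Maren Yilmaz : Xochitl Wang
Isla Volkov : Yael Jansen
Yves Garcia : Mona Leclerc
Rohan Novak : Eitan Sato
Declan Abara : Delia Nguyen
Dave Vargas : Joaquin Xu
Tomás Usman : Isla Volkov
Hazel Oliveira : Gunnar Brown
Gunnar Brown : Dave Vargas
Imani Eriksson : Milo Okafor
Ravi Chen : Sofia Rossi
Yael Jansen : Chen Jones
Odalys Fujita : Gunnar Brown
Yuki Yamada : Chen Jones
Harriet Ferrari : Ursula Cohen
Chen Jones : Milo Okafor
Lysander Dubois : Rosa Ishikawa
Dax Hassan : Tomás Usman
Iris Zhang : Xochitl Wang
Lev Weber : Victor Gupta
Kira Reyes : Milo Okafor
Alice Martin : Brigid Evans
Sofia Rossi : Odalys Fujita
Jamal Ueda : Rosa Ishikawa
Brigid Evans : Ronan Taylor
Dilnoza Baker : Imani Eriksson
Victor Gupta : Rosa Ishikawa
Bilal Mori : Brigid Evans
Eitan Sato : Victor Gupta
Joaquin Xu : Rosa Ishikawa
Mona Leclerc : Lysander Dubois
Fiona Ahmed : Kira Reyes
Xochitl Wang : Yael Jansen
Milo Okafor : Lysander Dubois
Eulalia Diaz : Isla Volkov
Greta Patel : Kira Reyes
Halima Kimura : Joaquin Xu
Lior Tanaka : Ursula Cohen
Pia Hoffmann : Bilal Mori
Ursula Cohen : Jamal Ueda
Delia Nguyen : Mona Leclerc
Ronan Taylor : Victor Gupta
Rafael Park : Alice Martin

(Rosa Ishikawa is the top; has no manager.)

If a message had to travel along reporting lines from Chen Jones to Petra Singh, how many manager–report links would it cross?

8

Chen Jones is 3 levels below Rosa Ishikawa, and Petra Singh is 5 levels below Rosa Ishikawa (their lowest common manager). The shortest path runs up from Chen Jones to Rosa Ishikawa and back down to Petra Singh: 3 + 5 = 8 links.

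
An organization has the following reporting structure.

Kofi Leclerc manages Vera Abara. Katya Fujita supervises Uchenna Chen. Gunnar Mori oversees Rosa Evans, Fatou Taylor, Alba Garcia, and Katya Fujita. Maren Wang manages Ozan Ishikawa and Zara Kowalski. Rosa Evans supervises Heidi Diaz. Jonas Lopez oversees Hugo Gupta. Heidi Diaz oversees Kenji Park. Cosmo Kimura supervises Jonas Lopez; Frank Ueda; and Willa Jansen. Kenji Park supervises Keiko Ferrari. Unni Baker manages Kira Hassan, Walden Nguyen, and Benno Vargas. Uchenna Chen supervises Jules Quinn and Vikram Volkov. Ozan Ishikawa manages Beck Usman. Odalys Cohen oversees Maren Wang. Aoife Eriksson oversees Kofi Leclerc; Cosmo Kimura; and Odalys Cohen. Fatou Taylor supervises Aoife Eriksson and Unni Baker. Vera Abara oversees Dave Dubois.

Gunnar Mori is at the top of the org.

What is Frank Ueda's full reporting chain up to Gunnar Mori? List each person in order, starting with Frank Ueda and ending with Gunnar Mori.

Frank Ueda -> Cosmo Kimura -> Aoife Eriksson -> Fatou Taylor -> Gunnar Mori

Frank Ueda reports to Cosmo Kimura. Cosmo Kimura reports to Aoife Eriksson. Aoife Eriksson reports to Fatou Taylor. Fatou Taylor reports to Gunnar Mori. Gunnar Mori is at the top.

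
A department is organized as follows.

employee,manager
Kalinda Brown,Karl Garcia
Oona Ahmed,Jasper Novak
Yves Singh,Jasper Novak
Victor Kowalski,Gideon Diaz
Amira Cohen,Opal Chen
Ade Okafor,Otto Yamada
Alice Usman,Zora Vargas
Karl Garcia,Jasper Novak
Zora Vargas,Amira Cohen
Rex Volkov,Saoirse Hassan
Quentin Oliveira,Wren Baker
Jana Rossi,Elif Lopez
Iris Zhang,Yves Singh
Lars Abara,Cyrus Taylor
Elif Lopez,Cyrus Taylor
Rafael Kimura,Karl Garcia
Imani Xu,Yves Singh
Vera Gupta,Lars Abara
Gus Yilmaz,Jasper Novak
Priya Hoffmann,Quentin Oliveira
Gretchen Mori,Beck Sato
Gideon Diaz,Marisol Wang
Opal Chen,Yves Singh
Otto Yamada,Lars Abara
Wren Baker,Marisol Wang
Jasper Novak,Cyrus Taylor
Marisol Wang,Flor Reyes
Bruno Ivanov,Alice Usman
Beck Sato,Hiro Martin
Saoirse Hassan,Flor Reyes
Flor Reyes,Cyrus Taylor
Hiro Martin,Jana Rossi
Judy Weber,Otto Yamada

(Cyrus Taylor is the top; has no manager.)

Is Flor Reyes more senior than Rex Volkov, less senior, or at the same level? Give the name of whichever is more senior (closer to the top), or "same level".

Flor Reyes

Flor Reyes is 1 level below Cyrus Taylor; Rex Volkov is 3. Flor Reyes is higher.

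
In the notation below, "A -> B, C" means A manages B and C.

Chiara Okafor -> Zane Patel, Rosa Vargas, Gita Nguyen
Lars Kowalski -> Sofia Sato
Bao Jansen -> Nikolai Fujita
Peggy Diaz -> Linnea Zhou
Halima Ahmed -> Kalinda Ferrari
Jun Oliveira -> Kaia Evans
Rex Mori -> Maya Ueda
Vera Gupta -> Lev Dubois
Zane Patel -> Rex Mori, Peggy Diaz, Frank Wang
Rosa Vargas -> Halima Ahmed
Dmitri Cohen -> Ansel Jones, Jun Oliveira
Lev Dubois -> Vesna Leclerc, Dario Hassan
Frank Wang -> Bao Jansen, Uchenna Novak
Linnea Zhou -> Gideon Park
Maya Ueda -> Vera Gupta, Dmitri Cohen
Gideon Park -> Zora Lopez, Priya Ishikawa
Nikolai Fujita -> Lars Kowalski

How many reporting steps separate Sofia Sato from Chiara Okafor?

Chain from Sofia Sato up to Chiara Okafor: Sofia Sato → Lars Kowalski → Nikolai Fujita → Bao Jansen → Frank Wang → Zane Patel → Chiara Okafor. That is 6 steps up, so Sofia Sato is 6 levels below Chiara Okafor.

6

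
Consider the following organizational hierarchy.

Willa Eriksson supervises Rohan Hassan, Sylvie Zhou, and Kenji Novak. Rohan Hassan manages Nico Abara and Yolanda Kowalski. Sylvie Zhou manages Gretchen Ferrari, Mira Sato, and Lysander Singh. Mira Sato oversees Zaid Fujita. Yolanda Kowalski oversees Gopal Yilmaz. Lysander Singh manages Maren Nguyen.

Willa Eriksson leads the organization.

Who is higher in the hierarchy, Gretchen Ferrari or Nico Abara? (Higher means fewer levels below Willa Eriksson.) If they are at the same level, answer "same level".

Both Gretchen Ferrari and Nico Abara are 2 levels below Willa Eriksson.

same level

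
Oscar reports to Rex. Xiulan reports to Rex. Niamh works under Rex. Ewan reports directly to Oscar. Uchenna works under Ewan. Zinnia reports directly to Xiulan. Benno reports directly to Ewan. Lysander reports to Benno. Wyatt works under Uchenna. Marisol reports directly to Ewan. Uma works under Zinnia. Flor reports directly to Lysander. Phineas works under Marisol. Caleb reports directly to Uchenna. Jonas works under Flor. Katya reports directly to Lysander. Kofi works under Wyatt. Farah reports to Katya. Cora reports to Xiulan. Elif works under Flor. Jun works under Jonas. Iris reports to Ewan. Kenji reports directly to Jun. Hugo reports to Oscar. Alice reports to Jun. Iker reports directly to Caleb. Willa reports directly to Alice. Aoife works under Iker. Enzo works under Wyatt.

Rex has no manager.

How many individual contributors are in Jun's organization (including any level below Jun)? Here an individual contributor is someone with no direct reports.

The people in Jun's organization with no one reporting to them are Willa, Kenji. That is 2.

2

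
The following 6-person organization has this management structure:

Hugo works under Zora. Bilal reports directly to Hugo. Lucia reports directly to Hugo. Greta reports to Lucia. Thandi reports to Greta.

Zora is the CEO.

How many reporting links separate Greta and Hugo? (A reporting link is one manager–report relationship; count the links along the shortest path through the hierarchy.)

Greta is in Hugo's organization: the chain from Greta up to Hugo is Greta → Lucia → Hugo, which is 2 links.

2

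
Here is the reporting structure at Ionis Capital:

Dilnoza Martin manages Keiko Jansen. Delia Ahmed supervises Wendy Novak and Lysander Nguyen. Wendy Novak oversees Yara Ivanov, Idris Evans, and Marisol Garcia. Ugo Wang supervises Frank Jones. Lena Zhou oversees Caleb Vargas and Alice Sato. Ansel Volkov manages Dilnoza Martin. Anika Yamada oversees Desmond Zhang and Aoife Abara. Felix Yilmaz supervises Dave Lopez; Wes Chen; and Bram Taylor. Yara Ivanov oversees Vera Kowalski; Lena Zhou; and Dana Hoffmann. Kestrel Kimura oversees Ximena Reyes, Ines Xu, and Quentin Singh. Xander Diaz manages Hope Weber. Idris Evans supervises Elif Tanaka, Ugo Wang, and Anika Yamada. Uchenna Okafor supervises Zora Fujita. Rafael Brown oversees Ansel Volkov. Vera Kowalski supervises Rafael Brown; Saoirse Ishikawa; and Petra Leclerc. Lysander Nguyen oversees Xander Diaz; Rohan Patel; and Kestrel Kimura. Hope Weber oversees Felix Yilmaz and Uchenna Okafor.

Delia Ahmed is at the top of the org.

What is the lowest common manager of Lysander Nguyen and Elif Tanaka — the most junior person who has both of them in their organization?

Lysander Nguyen's chain of managers is Delia Ahmed. Elif Tanaka's chain of managers is Idris Evans, Wendy Novak, Delia Ahmed. The first manager that appears in both chains is Delia Ahmed.

Delia Ahmed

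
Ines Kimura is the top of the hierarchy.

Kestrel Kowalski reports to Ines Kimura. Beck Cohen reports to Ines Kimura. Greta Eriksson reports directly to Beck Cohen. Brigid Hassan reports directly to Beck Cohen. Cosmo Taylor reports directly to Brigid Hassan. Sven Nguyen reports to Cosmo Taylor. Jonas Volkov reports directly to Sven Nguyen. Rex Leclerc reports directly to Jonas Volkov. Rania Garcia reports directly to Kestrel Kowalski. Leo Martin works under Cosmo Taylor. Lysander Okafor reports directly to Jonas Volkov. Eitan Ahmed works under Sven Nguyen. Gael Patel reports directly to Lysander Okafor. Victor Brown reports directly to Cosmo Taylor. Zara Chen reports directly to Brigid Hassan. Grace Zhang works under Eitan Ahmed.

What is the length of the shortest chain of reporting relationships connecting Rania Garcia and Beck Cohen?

Rania Garcia is 2 levels below Ines Kimura, and Beck Cohen is 1 level below Ines Kimura (their lowest common manager). The shortest path runs up from Rania Garcia to Ines Kimura and back down to Beck Cohen: 2 + 1 = 3 links.

3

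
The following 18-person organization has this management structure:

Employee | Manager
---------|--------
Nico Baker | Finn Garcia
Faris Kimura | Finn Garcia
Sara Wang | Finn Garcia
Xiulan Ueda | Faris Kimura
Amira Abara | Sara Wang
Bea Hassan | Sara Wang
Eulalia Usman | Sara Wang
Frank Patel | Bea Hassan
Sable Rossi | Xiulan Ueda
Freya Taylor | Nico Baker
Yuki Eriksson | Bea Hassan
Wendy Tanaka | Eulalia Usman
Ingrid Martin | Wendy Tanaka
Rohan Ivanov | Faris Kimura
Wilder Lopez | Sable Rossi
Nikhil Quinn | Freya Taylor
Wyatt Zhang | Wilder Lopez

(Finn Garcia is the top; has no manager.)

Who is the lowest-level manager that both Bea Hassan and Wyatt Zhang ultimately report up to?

Finn Garcia

Bea Hassan's chain of managers is Sara Wang, Finn Garcia. Wyatt Zhang's chain of managers is Wilder Lopez, Sable Rossi, Xiulan Ueda, Faris Kimura, Finn Garcia. The first manager that appears in both chains is Finn Garcia.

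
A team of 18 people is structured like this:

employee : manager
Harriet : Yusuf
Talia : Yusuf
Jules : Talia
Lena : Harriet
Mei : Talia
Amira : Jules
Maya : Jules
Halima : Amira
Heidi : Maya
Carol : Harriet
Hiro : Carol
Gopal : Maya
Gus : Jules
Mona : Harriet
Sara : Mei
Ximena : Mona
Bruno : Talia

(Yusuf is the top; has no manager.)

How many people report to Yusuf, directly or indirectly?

Yusuf directly manages Harriet, Talia. Under Harriet: Mona, Ximena, Carol, Hiro, Lena (5). Under Talia: Bruno, Mei, Sara, Jules, Gus, Maya, Gopal, Heidi, Amira, Halima (10). So Yusuf's organization is 2 direct reports plus everyone under them: 6 + 11 = 17.

17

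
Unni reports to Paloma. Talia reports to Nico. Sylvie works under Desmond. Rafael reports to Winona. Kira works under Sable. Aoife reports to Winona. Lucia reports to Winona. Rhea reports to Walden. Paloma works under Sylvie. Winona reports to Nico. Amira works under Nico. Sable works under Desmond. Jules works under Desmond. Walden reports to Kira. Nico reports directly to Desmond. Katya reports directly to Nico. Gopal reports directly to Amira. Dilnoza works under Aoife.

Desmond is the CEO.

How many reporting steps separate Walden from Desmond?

3

Chain from Walden up to Desmond: Walden → Kira → Sable → Desmond. That is 3 steps up, so Walden is 3 levels below Desmond.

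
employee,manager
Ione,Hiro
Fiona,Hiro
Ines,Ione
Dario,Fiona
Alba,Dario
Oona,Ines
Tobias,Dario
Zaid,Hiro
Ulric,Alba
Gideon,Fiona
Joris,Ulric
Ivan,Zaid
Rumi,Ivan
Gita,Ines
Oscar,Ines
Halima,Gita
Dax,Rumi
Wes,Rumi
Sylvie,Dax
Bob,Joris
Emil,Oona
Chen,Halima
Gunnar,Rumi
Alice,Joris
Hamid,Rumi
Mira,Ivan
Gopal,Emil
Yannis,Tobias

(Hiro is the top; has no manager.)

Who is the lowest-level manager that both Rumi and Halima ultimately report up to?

Hiro

Rumi's chain of managers is Ivan, Zaid, Hiro. Halima's chain of managers is Gita, Ines, Ione, Hiro. The first manager that appears in both chains is Hiro.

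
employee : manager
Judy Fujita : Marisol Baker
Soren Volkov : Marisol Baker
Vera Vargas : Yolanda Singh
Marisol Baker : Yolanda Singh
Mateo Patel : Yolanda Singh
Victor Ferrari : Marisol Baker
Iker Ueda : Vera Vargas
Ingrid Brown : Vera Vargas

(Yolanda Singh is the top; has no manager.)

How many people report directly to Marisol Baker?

3

Marisol Baker directly manages Judy Fujita, Victor Ferrari, Soren Volkov. That is 3 direct reports.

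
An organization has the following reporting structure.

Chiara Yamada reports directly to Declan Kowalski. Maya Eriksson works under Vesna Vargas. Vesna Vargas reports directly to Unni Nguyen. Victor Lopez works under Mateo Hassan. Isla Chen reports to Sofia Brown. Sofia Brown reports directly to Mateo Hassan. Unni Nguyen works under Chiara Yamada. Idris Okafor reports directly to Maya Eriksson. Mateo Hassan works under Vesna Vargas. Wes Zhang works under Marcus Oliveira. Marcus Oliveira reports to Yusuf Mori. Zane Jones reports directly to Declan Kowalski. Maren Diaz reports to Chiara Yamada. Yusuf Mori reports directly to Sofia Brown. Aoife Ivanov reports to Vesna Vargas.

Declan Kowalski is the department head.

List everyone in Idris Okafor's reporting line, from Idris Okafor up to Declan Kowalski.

Idris Okafor reports to Maya Eriksson. Maya Eriksson reports to Vesna Vargas. Vesna Vargas reports to Unni Nguyen. Unni Nguyen reports to Chiara Yamada. Chiara Yamada reports to Declan Kowalski. Declan Kowalski is at the top.

Idris Okafor -> Maya Eriksson -> Vesna Vargas -> Unni Nguyen -> Chiara Yamada -> Declan Kowalski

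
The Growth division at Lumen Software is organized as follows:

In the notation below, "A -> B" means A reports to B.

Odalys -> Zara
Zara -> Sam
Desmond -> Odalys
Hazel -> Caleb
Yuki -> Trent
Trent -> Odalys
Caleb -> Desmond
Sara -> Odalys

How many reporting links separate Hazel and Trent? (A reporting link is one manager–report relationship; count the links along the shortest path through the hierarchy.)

Hazel is 3 levels below Odalys, and Trent is 1 level below Odalys (their lowest common manager). The shortest path runs up from Hazel to Odalys and back down to Trent: 3 + 1 = 4 links.

4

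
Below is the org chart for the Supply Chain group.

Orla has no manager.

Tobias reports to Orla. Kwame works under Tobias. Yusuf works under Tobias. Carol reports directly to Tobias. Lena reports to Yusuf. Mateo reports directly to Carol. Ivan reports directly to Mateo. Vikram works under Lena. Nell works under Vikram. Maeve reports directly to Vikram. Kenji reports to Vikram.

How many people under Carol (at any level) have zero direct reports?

The only person in Carol's organization with no one reporting to them is Ivan. That is 1.

1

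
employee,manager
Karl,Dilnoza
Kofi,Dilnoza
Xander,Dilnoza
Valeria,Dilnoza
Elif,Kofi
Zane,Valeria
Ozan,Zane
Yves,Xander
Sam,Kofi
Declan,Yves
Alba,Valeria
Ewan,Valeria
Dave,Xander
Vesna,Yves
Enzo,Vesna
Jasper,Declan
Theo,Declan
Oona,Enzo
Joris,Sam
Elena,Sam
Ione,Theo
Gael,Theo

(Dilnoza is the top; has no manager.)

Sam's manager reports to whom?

Sam reports to Kofi, and Kofi reports to Dilnoza. So Sam's skip-level manager is Dilnoza.

Dilnoza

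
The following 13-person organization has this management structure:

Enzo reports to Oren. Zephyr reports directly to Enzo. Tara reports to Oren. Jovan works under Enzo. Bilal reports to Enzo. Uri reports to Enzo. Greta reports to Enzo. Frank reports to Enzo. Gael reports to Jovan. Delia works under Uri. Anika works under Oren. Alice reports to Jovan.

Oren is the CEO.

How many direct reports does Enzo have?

6

Enzo directly manages Zephyr, Jovan, Bilal, Uri, Greta, Frank. That is 6 direct reports.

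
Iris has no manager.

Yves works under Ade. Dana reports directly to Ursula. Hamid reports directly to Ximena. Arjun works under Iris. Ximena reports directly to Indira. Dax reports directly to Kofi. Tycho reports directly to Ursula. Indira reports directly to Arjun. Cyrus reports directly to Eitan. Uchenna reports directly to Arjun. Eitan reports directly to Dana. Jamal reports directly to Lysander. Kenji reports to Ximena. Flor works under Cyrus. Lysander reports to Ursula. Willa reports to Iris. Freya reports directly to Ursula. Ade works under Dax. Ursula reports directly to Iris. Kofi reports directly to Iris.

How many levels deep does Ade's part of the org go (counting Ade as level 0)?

1

The longest chain under Ade runs Ade → Yves, which is 1 level below Ade.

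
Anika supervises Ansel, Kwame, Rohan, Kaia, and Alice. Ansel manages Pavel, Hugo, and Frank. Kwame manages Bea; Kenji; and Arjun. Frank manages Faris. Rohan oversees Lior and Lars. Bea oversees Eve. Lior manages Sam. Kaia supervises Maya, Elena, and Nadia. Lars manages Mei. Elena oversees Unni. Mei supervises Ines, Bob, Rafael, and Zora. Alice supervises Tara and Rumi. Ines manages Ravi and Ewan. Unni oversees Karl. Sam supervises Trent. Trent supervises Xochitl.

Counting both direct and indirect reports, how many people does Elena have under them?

2

Elena directly manages Unni. Under Unni: Karl (1). That's 2 in total.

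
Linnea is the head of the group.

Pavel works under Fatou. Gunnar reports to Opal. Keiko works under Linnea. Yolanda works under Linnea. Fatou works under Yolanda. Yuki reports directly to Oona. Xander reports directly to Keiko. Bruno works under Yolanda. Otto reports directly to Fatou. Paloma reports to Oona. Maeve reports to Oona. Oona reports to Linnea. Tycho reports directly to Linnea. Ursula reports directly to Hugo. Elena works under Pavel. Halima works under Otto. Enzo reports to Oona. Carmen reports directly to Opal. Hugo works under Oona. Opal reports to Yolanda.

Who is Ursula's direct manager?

Hugo

Ursula reports directly to Hugo.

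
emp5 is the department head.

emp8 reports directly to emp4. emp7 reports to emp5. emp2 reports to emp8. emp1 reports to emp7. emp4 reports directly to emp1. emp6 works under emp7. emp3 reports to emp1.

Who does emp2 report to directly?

emp2 reports directly to emp8.

emp8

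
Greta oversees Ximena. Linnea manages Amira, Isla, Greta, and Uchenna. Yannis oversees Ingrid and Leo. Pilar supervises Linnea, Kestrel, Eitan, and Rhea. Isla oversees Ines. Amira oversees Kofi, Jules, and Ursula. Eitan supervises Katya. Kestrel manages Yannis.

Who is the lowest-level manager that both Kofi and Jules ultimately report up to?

Amira

Kofi's chain of managers is Amira, Linnea, Pilar. Jules's chain of managers is Amira, Linnea, Pilar. The first manager that appears in both chains is Amira.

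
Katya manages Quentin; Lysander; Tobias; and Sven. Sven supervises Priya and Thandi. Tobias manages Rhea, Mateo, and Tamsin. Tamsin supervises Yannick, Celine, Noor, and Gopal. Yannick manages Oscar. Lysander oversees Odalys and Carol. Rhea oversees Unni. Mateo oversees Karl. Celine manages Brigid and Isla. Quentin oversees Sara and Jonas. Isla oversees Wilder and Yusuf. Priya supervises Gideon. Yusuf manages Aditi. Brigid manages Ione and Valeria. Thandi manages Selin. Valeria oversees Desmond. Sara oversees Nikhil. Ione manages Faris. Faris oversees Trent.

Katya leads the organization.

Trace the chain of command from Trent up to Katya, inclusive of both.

Trent -> Faris -> Ione -> Brigid -> Celine -> Tamsin -> Tobias -> Katya

Trent reports to Faris. Faris reports to Ione. Ione reports to Brigid. Brigid reports to Celine. Celine reports to Tamsin. Tamsin reports to Tobias. Tobias reports to Katya. Katya is at the top.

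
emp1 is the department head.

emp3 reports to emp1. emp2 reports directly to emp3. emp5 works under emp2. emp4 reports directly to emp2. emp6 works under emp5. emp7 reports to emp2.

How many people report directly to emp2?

emp2 directly manages emp5, emp4, emp7. That is 3 direct reports.

3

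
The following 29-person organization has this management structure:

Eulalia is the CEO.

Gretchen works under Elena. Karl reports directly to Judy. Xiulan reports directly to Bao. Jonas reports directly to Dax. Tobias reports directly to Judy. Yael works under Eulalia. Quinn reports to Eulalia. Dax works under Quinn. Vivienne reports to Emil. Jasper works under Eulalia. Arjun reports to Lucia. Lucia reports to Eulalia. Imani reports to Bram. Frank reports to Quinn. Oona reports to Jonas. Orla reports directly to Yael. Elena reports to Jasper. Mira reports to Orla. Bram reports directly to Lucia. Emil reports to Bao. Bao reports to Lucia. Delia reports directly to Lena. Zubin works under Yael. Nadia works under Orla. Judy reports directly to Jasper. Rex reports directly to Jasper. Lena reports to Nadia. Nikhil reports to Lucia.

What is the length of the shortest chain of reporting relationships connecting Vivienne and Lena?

8

Vivienne is 4 levels below Eulalia, and Lena is 4 levels below Eulalia (their lowest common manager). The shortest path runs up from Vivienne to Eulalia and back down to Lena: 4 + 4 = 8 links.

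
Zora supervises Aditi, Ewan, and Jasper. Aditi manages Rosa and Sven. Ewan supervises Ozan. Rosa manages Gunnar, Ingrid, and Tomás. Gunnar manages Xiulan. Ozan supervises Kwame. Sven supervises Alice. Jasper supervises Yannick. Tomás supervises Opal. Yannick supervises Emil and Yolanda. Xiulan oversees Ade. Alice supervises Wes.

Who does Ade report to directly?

Xiulan

Ade reports directly to Xiulan.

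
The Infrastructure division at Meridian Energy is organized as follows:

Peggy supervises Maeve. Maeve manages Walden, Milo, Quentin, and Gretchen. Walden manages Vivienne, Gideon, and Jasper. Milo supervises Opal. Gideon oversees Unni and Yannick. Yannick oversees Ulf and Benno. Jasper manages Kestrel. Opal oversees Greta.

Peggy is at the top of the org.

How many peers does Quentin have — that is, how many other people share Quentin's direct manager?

Quentin reports to Maeve. Maeve's other direct reports are Walden, Milo, Gretchen — 3 peers.

3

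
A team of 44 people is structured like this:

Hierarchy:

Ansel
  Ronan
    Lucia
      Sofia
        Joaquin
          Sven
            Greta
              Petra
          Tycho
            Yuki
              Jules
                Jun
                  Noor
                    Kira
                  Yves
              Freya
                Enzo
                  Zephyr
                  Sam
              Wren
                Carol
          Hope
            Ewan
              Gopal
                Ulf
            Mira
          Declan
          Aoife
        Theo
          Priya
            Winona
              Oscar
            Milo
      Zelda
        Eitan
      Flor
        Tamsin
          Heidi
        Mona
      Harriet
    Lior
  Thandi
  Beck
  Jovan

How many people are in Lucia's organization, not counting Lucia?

Lucia directly manages Sofia, Zelda, Flor, Harriet. Under Sofia: Theo, Priya, Milo, Winona, Oscar, Joaquin, Aoife, Declan, Hope, Mira, Ewan, Gopal, Ulf, Tycho, Yuki, Wren, Carol, Freya, Enzo, Sam, Zephyr, Jules, Jun, Yves, Noor, Kira, Sven, Greta, Petra (29). Under Zelda: Eitan (1). Under Flor: Mona, Tamsin, Heidi (3). Harriet has no reports. So Lucia's organization is 4 direct reports plus everyone under them: 30 + 2 + 4 + 1 = 37.

37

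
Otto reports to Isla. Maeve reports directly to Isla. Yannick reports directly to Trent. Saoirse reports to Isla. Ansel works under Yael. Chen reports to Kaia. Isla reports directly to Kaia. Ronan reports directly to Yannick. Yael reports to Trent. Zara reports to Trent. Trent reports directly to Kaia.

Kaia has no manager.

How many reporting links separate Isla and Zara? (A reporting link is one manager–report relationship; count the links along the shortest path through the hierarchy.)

3

Isla is 1 level below Kaia, and Zara is 2 levels below Kaia (their lowest common manager). The shortest path runs up from Isla to Kaia and back down to Zara: 1 + 2 = 3 links.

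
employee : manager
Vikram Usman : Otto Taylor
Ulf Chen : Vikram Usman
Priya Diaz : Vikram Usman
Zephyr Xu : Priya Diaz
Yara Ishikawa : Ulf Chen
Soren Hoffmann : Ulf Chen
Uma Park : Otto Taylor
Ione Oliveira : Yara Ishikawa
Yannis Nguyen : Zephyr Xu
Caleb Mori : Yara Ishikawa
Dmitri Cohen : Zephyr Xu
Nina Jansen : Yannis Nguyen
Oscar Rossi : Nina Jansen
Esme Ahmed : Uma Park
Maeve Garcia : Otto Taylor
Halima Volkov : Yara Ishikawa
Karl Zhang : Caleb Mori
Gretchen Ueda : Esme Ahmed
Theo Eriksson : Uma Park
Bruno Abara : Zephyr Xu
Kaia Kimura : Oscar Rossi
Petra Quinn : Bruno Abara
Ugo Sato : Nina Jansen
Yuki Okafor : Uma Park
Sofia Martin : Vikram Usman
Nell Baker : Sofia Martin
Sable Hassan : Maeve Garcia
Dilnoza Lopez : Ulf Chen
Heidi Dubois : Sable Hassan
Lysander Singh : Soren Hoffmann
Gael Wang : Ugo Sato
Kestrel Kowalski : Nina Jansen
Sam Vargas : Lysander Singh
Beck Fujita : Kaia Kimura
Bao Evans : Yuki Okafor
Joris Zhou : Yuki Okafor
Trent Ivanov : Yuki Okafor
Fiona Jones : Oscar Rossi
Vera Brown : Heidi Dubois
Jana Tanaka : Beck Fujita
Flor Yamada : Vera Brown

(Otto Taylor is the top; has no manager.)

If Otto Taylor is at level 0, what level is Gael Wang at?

Chain from Gael Wang up to Otto Taylor: Gael Wang → Ugo Sato → Nina Jansen → Yannis Nguyen → Zephyr Xu → Priya Diaz → Vikram Usman → Otto Taylor. That is 7 steps up, so Gael Wang is 7 levels below Otto Taylor.

7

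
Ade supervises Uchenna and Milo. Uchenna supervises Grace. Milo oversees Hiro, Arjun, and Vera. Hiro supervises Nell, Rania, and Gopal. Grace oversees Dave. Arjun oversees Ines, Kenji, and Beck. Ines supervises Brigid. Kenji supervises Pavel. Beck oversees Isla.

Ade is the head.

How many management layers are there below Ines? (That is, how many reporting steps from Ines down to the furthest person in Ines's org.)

The longest chain under Ines runs Ines → Brigid, which is 1 level below Ines.

1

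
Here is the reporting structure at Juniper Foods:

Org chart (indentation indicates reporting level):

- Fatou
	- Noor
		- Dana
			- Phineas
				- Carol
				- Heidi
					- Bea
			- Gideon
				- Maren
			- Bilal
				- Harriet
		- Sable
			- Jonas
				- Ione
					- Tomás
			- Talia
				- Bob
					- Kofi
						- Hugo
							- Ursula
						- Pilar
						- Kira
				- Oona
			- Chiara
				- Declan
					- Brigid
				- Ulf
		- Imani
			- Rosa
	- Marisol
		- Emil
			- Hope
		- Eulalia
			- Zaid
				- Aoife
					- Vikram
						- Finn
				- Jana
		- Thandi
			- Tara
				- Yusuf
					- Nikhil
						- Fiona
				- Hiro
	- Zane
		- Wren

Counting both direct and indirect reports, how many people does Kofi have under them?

4

Kofi directly manages Hugo, Pilar, Kira. Under Hugo: Ursula (1). Pilar has no reports. Kira has no reports. So Kofi's organization is 3 direct reports plus everyone under them: 2 + 1 + 1 = 4.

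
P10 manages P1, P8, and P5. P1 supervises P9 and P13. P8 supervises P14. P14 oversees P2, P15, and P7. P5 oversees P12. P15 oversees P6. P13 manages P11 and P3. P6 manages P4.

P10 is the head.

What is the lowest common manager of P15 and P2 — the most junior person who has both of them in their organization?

P15's chain of managers is P14, P8, P10. P2's chain of managers is P14, P8, P10. The first manager that appears in both chains is P14.

P14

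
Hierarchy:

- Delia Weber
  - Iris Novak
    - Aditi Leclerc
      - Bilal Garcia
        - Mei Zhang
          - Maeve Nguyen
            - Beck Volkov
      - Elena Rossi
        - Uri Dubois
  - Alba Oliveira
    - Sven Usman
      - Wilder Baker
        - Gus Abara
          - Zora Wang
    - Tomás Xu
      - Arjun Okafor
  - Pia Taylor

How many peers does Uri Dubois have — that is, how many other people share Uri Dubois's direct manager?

Uri Dubois reports to Elena Rossi, and Elena Rossi has no other direct reports. Uri Dubois has 0 peers.

0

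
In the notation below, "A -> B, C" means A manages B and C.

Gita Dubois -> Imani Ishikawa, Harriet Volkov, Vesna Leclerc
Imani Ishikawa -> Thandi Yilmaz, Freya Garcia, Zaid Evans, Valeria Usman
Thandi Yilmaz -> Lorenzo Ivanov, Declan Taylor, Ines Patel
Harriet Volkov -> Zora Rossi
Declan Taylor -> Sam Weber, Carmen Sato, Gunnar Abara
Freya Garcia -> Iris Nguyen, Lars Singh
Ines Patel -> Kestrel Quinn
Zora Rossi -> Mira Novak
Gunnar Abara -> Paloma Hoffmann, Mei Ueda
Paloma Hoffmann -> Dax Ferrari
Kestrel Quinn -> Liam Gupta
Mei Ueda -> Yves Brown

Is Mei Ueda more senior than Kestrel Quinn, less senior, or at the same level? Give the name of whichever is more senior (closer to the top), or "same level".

Kestrel Quinn

Mei Ueda is 5 levels below Gita Dubois; Kestrel Quinn is 4. Kestrel Quinn is higher.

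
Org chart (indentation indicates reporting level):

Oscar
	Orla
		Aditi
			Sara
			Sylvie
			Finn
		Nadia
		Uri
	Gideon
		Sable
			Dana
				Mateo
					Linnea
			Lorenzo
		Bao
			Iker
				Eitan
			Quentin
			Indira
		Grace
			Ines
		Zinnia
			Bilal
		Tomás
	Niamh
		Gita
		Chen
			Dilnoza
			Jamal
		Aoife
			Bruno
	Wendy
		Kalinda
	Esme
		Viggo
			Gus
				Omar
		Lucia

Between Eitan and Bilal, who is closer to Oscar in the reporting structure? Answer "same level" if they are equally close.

Bilal

Eitan is 4 levels below Oscar; Bilal is 3. Bilal is higher.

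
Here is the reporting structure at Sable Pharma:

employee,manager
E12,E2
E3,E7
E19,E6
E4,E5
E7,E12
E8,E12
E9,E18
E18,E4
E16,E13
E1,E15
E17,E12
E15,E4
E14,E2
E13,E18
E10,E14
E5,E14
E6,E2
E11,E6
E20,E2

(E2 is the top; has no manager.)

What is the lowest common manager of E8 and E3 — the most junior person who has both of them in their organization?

E12

E8's chain of managers is E12, E2. E3's chain of managers is E7, E12, E2. The first manager that appears in both chains is E12.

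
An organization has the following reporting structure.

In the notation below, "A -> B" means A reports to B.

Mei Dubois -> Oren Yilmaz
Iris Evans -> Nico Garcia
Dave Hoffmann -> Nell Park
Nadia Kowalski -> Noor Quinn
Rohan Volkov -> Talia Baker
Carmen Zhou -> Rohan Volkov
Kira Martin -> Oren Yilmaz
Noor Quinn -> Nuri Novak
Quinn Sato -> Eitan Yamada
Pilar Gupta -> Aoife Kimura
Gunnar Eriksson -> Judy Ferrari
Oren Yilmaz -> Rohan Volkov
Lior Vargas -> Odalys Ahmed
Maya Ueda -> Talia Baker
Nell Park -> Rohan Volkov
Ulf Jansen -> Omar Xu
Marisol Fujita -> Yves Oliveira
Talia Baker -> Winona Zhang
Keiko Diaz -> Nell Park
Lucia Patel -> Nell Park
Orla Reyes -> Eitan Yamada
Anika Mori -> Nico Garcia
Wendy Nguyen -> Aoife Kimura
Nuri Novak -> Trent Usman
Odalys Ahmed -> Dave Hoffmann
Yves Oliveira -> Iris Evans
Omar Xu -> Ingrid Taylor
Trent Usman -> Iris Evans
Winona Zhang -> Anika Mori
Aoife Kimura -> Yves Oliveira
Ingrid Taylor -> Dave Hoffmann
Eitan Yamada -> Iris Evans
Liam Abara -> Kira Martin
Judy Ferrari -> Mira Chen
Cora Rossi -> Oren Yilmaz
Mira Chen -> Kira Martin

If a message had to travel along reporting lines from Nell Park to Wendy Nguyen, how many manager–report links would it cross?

9

Nell Park is 5 levels below Nico Garcia, and Wendy Nguyen is 4 levels below Nico Garcia (their lowest common manager). The shortest path runs up from Nell Park to Nico Garcia and back down to Wendy Nguyen: 5 + 4 = 9 links.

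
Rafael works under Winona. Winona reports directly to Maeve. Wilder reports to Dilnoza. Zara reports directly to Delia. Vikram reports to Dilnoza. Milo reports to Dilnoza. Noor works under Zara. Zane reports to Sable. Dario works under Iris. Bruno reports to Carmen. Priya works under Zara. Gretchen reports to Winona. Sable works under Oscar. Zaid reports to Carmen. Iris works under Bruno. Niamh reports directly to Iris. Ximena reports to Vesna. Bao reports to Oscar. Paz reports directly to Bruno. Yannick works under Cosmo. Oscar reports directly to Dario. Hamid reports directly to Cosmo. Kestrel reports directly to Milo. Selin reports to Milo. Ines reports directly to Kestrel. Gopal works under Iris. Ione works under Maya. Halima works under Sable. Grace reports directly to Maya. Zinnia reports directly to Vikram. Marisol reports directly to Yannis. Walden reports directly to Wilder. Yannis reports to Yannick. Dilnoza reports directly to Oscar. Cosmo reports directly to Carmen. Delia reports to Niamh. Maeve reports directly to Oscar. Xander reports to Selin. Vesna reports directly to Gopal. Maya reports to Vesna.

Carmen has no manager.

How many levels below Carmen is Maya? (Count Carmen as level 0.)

5

Chain from Maya up to Carmen: Maya → Vesna → Gopal → Iris → Bruno → Carmen. That is 5 steps up, so Maya is 5 levels below Carmen.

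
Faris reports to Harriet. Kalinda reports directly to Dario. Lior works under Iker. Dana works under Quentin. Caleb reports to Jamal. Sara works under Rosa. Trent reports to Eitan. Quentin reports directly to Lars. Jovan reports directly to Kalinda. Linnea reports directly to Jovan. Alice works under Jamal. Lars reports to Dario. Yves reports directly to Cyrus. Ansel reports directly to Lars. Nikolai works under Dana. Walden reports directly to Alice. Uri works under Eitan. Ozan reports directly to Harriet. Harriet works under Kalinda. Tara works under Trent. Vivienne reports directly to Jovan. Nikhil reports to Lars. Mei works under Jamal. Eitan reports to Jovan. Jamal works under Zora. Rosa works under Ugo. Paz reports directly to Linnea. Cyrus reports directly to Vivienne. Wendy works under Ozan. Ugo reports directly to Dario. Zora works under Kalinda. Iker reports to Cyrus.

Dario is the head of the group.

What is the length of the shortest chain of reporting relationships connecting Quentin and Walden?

7

Quentin is 2 levels below Dario, and Walden is 5 levels below Dario (their lowest common manager). The shortest path runs up from Quentin to Dario and back down to Walden: 2 + 5 = 7 links.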